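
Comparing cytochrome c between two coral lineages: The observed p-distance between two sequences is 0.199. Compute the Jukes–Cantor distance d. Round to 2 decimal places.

0.23

d = −(3/4) ln(1 − 4p/3) = −0.75 ln(1 − 0.265333) = −0.75 ln(0.734667)
  = −0.75 × (-0.308338) = 0.231254 substitutions/site.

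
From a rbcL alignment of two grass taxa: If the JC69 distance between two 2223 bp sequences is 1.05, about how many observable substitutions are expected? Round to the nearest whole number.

Invert JC69: p = (3/4)(1 − e^(−4d/3)) = 0.75 × (1 − e^(-1.4)) = 0.75 × (1 − 0.246597) = 0.565052.
Expected differing sites = pL ≈ 0.565052 × 2223 = 1256.110596 ≈ 1256.

1256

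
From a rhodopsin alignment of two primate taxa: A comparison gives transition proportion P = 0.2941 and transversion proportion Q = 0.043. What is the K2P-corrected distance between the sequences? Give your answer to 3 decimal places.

Under the Kimura two-parameter model, d = −½ ln(1 − 2P − Q) − ¼ ln(1 − 2Q).
1 − 2P − Q = 0.3688, giving −½ ln(0.3688) = 0.498750.
1 − 2Q = 0.914, giving −¼ ln(0.914) = 0.022481.
d = 0.498750 + 0.022481 = 0.521231.

0.521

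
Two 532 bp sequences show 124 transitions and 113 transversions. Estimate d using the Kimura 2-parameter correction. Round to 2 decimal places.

0.71

P = 124/532 ≈ 0.233083 and Q = 113/532 ≈ 0.212406.
Under the Kimura two-parameter model, d = −½ ln(1 − 2P − Q) − ¼ ln(1 − 2Q).
1 − 2P − Q = 0.321428, giving −½ ln(0.321428) = 0.567491.
1 − 2Q = 0.575188, giving −¼ ln(0.575188) = 0.138265.
d = 0.567491 + 0.138265 = 0.705756.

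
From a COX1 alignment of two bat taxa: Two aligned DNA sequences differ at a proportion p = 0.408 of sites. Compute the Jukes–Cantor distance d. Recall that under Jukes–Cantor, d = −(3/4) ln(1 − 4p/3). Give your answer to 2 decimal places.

0.59

d = −(3/4) ln(1 − 4p/3) = −0.75 ln(1 − 0.544) = −0.75 ln(0.456)
  = −0.75 × (-0.785262) = 0.588947 substitutions/site.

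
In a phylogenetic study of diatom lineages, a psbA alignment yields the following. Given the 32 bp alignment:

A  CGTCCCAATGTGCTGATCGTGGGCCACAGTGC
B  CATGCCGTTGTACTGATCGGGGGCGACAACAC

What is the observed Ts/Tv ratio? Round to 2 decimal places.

1.50

Transitions are A↔G and C↔T; transversions are all other mismatches.
Transitions: 6. Transversions: 4.
R = 6/4 = 1.50.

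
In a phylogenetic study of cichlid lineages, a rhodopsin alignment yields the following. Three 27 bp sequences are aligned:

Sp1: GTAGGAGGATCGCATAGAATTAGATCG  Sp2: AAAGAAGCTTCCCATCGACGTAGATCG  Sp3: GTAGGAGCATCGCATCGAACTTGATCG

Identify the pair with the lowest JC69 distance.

Sp1–Sp2: 9/27 differ, p = 0.333, d = 0.441.
Sp1–Sp3: 4/27 differ, p = 0.148, d = 0.165.
Sp2–Sp3: 8/27 differ, p = 0.296, d = 0.377.
The smallest distance is between Sp1 and Sp3.

Sp1 and Sp3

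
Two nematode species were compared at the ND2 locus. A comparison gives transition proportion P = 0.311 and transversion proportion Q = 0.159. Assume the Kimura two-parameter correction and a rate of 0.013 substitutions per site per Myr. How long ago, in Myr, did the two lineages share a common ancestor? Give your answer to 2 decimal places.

Under the Kimura two-parameter model, d = −½ ln(1 − 2P − Q) − ¼ ln(1 − 2Q).
1 − 2P − Q = 0.219, giving −½ ln(0.219) = 0.759342.
1 − 2Q = 0.682, giving −¼ ln(0.682) = 0.095681.
d = 0.759342 + 0.095681 = 0.855023.
Under a molecular clock d = 2μt, so t = d/(2μ) = 0.855023 / (2 × 0.013) = 32.89 Myr.

32.89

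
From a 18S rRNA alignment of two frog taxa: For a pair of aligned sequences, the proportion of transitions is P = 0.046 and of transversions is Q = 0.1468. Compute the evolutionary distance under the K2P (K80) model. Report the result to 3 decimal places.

0.223

Under the Kimura two-parameter model, d = −½ ln(1 − 2P − Q) − ¼ ln(1 − 2Q).
1 − 2P − Q = 0.7612, giving −½ ln(0.7612) = 0.136430.
1 − 2Q = 0.7064, giving −¼ ln(0.7064) = 0.086893.
d = 0.136430 + 0.086893 = 0.223323.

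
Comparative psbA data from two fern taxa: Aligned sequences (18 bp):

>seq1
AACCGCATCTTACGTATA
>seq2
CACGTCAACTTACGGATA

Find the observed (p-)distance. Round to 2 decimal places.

The sequences differ at 5 of 18 positions (sites 1, 4, 5, 8, 15).
p = 5/18 = 0.277777… ≈ 0.28 (to 2 d.p.).

0.28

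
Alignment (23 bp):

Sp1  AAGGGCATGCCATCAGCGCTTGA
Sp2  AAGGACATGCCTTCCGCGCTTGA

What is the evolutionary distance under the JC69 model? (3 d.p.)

0.143

The sequences differ at 3 of 23 sites (5, 12, 15), so p = 3/23 ≈ 0.130435.
d = −(3/4) ln(1 − 4p/3) = −0.75 ln(1 − 0.173913) = −0.75 ln(0.826087)
  = −0.75 × (-0.191055) = 0.143291 substitutions/site.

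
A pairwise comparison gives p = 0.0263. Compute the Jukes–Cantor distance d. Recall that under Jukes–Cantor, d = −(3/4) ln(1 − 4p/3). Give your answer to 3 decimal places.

0.027

d = −(3/4) ln(1 − 4p/3) = −0.75 ln(1 − 0.035067) = −0.75 ln(0.964933)
  = −0.75 × (-0.035697) = 0.026773 substitutions/site.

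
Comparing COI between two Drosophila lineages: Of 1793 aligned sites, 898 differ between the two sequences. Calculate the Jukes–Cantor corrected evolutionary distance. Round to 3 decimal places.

p = 898/1793 ≈ 0.500837.
d = −(3/4) ln(1 − 4p/3) = −0.75 ln(1 − 0.667783) = −0.75 ln(0.332217)
  = −0.75 × (-1.101967) = 0.826475 substitutions/site.

0.826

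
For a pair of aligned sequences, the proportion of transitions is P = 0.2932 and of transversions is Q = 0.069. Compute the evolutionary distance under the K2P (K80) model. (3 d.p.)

Under the Kimura two-parameter model, d = −½ ln(1 − 2P − Q) − ¼ ln(1 − 2Q).
1 − 2P − Q = 0.3446, giving −½ ln(0.3446) = 0.532685.
1 − 2Q = 0.862, giving −¼ ln(0.862) = 0.037125.
d = 0.532685 + 0.037125 = 0.569810.

0.570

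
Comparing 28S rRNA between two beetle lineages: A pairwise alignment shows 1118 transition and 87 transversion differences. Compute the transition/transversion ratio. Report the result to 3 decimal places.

R = 1118/87 = 12.850574… ≈ 12.851 (to 3 d.p.).

12.851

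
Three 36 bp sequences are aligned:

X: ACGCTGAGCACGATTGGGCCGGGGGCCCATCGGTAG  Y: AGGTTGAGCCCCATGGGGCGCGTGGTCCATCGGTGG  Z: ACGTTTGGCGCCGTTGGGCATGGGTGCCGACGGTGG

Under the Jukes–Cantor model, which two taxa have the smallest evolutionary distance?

X and Y

X–Y: 10/36 differ, p = 0.278, d = 0.347.
X–Z: 13/36 differ, p = 0.361, d = 0.493.
Y–Z: 13/36 differ, p = 0.361, d = 0.493.
The smallest distance is between X and Y.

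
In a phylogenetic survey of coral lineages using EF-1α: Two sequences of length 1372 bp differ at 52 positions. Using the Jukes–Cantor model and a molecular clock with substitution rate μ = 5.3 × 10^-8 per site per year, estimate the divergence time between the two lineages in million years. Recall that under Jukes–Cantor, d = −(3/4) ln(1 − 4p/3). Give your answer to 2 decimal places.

p = 52/1372 ≈ 0.037901.
d = −(3/4) ln(1 − 4p/3) = −0.75 ln(1 − 0.050535) = −0.75 ln(0.949465)
  = −0.75 × (-0.051857) = 0.038893 substitutions/site.
Under a molecular clock d = 2μt, so t = d/(2μ) = 0.038893 / (2 × 5.3 × 10^-8) = 0.37 million years.

0.37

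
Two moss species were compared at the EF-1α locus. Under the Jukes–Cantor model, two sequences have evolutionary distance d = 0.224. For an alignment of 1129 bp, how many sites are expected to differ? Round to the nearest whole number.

Invert JC69: p = (3/4)(1 − e^(−4d/3)) = 0.75 × (1 − e^(-0.298667)) = 0.75 × (1 − 0.741806) = 0.193646.
Expected differing sites = pL ≈ 0.193646 × 1129 = 218.626334 ≈ 219.

219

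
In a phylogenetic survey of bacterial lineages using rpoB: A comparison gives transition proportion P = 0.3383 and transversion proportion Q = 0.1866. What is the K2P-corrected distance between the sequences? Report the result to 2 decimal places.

Under the Kimura two-parameter model, d = −½ ln(1 − 2P − Q) − ¼ ln(1 − 2Q).
1 − 2P − Q = 0.1368, giving −½ ln(0.1368) = 0.994618.
1 − 2Q = 0.6268, giving −¼ ln(0.6268) = 0.116782.
d = 0.994618 + 0.116782 = 1.111400.

1.11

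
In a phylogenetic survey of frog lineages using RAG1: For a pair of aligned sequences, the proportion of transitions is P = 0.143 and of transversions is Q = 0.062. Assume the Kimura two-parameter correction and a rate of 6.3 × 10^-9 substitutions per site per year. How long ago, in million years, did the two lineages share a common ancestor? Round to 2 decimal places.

Under the Kimura two-parameter model, d = −½ ln(1 − 2P − Q) − ¼ ln(1 − 2Q).
1 − 2P − Q = 0.652, giving −½ ln(0.652) = 0.213855.
1 − 2Q = 0.876, giving −¼ ln(0.876) = 0.033097.
d = 0.213855 + 0.033097 = 0.246952.
Under a molecular clock d = 2μt, so t = d/(2μ) = 0.246952 / (2 × 6.3 × 10^-9) = 19.60 million years.

19.60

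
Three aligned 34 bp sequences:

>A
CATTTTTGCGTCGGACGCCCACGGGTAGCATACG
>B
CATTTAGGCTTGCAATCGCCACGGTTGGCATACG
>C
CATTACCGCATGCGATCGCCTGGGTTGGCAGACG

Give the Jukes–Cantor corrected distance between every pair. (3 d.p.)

A–B: 11/34 sites differ → p ≈ 0.323529, d = −0.75 ln(1 − 0.431372) = 0.423397 ≈ 0.423.
A–C: 14/34 sites differ → p ≈ 0.411765, d = −0.75 ln(1 − 0.54902) = 0.597249 ≈ 0.597.
B–C: 8/34 sites differ → p ≈ 0.235294, d = −0.75 ln(1 − 0.313725) = 0.282358 ≈ 0.282.

d(A,B) = 0.423, d(A,C) = 0.597, d(B,C) = 0.282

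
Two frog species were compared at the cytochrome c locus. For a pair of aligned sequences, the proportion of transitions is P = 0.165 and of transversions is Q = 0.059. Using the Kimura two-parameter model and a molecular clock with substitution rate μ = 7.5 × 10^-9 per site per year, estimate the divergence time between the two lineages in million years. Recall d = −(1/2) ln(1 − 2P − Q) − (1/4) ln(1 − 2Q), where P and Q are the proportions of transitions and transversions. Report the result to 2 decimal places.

18.51

Under the Kimura two-parameter model, d = −½ ln(1 − 2P − Q) − ¼ ln(1 − 2Q).
1 − 2P − Q = 0.611, giving −½ ln(0.611) = 0.246329.
1 − 2Q = 0.882, giving −¼ ln(0.882) = 0.031391.
d = 0.246329 + 0.031391 = 0.277720.
Under a molecular clock d = 2μt, so t = d/(2μ) = 0.277720 / (2 × 7.5 × 10^-9) = 18.51 million years.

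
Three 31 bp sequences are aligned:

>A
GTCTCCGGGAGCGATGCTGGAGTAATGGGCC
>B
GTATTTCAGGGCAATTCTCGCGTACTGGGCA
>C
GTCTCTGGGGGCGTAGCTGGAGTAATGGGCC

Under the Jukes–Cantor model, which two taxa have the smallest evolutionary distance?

A–B: 12/31 differ, p = 0.387, d = 0.544.
A–C: 4/31 differ, p = 0.129, d = 0.142.
B–C: 12/31 differ, p = 0.387, d = 0.544.
The smallest distance is between A and C.

A and C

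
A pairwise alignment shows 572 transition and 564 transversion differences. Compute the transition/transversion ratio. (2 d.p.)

1.01

R = 572/564 = 1.014184… ≈ 1.01 (to 2 d.p.).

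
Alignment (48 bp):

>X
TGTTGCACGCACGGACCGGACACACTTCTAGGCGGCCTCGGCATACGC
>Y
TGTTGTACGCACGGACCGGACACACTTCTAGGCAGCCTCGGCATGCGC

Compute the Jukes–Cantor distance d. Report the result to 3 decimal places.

The sequences differ at 3 of 48 sites (6, 34, 45), so p = 3/48 = 0.0625.
d = −(3/4) ln(1 − 4p/3) = −0.75 ln(1 − 0.083333) = −0.75 ln(0.916667)
  = −0.75 × (-0.087011) = 0.065258 substitutions/site.

0.065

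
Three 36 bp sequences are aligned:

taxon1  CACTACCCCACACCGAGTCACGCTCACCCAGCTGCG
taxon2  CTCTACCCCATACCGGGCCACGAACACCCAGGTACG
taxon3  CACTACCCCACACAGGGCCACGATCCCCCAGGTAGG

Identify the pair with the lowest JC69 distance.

taxon2 and taxon3

taxon1–taxon2: 8/36 differ, p = 0.222, d = 0.264.
taxon1–taxon3: 8/36 differ, p = 0.222, d = 0.264.
taxon2–taxon3: 6/36 differ, p = 0.167, d = 0.188.
The smallest distance is between taxon2 and taxon3.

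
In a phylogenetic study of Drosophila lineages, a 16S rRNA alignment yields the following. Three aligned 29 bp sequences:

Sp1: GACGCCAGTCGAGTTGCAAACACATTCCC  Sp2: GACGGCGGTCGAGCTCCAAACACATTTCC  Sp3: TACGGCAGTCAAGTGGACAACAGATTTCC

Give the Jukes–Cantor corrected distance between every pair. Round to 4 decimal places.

Sp1–Sp2: 5/29 sites differ → p ≈ 0.172414, d = −0.75 ln(1 − 0.229885) = 0.195912 ≈ 0.1959.
Sp1–Sp3: 8/29 sites differ → p ≈ 0.275862, d = −0.75 ln(1 − 0.367816) = 0.343931 ≈ 0.3439.
Sp2–Sp3: 9/29 sites differ → p ≈ 0.310345, d = −0.75 ln(1 − 0.413793) = 0.400562 ≈ 0.4006.

d(Sp1,Sp2) = 0.1959, d(Sp1,Sp3) = 0.3439, d(Sp2,Sp3) = 0.4006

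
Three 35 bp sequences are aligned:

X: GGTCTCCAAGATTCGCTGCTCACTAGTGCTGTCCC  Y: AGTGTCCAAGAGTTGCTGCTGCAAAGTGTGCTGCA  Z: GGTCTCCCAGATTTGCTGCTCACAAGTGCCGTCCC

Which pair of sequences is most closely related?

X–Y: 13/35 differ, p = 0.371, d = 0.513.
X–Z: 4/35 differ, p = 0.114, d = 0.124.
Y–Z: 12/35 differ, p = 0.343, d = 0.458.
The smallest distance is between X and Z.

X and Z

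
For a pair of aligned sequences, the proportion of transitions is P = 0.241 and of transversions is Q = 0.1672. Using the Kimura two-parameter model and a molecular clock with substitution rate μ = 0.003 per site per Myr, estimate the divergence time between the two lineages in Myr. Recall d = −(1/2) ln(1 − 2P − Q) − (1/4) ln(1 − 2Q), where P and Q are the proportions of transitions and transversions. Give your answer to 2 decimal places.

Under the Kimura two-parameter model, d = −½ ln(1 − 2P − Q) − ¼ ln(1 − 2Q).
1 − 2P − Q = 0.3508, giving −½ ln(0.3508) = 0.523770.
1 − 2Q = 0.6656, giving −¼ ln(0.6656) = 0.101767.
d = 0.523770 + 0.101767 = 0.625537.
Under a molecular clock d = 2μt, so t = d/(2μ) = 0.625537 / (2 × 0.003) = 104.26 Myr.

104.26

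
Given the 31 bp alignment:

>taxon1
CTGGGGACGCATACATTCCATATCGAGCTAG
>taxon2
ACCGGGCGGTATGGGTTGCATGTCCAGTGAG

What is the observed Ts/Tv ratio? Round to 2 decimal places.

Transitions are A↔G and C↔T; transversions are all other mismatches.
Transitions: 6. Transversions: 8.
R = 6/8 = 0.75.

0.75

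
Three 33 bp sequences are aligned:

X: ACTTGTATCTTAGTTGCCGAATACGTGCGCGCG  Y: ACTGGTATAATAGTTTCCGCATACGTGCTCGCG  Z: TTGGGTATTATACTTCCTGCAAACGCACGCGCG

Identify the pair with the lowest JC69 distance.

X and Y

X–Y: 6/33 differ, p = 0.182, d = 0.208.
X–Z: 13/33 differ, p = 0.394, d = 0.559.
Y–Z: 11/33 differ, p = 0.333, d = 0.441.
The smallest distance is between X and Y.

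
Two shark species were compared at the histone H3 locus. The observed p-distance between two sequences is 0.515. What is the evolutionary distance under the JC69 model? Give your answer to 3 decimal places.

d = −(3/4) ln(1 − 4p/3) = −0.75 ln(1 − 0.686667) = −0.75 ln(0.313333)
  = −0.75 × (-1.160489) = 0.870367 substitutions/site.

0.870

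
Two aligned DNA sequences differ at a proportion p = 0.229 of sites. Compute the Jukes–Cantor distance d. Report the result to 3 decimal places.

0.273

d = −(3/4) ln(1 − 4p/3) = −0.75 ln(1 − 0.305333) = −0.75 ln(0.694667)
  = −0.75 × (-0.364323) = 0.273242 substitutions/site.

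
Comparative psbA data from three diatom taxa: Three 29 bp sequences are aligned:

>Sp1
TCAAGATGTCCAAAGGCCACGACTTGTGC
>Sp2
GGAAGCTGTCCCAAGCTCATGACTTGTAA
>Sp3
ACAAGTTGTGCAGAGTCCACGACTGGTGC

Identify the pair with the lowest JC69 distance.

Sp1 and Sp3

Sp1–Sp2: 9/29 differ, p = 0.310, d = 0.401.
Sp1–Sp3: 6/29 differ, p = 0.207, d = 0.242.
Sp2–Sp3: 12/29 differ, p = 0.414, d = 0.602.
The smallest distance is between Sp1 and Sp3.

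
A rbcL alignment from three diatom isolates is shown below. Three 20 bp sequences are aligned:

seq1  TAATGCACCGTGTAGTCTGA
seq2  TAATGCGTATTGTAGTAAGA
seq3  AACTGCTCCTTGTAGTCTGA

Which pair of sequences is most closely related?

seq1–seq2: 6/20 differ, p = 0.300, d = 0.383.
seq1–seq3: 4/20 differ, p = 0.200, d = 0.233.
seq2–seq3: 7/20 differ, p = 0.350, d = 0.471.
The smallest distance is between seq1 and seq3.

seq1 and seq3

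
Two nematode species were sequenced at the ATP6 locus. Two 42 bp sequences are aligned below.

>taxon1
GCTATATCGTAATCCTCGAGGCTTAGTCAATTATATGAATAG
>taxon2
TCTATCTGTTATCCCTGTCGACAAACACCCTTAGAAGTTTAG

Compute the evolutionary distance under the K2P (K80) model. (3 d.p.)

0.857

Of 42 sites, 2 differences are transitions and 18 are transversions, so P = 2/42 ≈ 0.047619 and Q = 18/42 ≈ 0.428571.
Under the Kimura two-parameter model, d = −½ ln(1 − 2P − Q) − ¼ ln(1 − 2Q).
1 − 2P − Q = 0.476191, giving −½ ln(0.476191) = 0.370968.
1 − 2Q = 0.142858, giving −¼ ln(0.142858) = 0.486476.
d = 0.370968 + 0.486476 = 0.857444.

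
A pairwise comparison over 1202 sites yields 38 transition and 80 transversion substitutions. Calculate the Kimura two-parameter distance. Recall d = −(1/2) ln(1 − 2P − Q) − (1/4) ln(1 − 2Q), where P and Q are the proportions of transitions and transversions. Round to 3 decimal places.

P = 38/1202 ≈ 0.031614 and Q = 80/1202 ≈ 0.066556.
Under the Kimura two-parameter model, d = −½ ln(1 − 2P − Q) − ¼ ln(1 − 2Q).
1 − 2P − Q = 0.870216, giving −½ ln(0.870216) = 0.069507.
1 − 2Q = 0.866888, giving −¼ ln(0.866888) = 0.035711.
d = 0.069507 + 0.035711 = 0.105218.

0.105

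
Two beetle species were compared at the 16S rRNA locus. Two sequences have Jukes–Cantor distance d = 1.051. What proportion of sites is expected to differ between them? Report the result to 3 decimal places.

0.565

p = (3/4)(1 − e^(−4d/3)) = 0.75 × (1 − e^(-1.401333)) = 0.75 × (1 − 0.246268) = 0.565299.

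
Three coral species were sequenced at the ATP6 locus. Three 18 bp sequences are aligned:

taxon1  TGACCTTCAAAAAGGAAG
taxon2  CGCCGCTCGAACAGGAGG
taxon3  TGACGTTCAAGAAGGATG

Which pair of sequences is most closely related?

taxon1 and taxon3

taxon1–taxon2: 7/18 differ, p = 0.389, d = 0.548.
taxon1–taxon3: 3/18 differ, p = 0.167, d = 0.188.
taxon2–taxon3: 7/18 differ, p = 0.389, d = 0.548.
The smallest distance is between taxon1 and taxon3.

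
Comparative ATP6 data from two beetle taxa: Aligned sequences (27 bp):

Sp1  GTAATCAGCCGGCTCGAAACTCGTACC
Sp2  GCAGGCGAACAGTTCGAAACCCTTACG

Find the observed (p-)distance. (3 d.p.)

The sequences differ at 11 of 27 positions.
p = 11/27 = 0.407407… ≈ 0.407 (to 3 d.p.).

0.407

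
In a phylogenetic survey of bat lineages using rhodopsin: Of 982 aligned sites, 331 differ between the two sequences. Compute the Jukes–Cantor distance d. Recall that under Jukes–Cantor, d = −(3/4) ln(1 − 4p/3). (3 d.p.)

p = 331/982 ≈ 0.337067.
d = −(3/4) ln(1 − 4p/3) = −0.75 ln(1 − 0.449423) = −0.75 ln(0.550577)
  = −0.75 × (-0.596788) = 0.447591 substitutions/site.

0.448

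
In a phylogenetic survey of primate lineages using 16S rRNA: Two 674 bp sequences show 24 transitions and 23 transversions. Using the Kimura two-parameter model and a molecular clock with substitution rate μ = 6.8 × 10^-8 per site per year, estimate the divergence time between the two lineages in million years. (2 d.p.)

0.54

P = 24/674 ≈ 0.035608 and Q = 23/674 ≈ 0.034125.
Under the Kimura two-parameter model, d = −½ ln(1 − 2P − Q) − ¼ ln(1 − 2Q).
1 − 2P − Q = 0.894659, giving −½ ln(0.894659) = 0.055656.
1 − 2Q = 0.93175, giving −¼ ln(0.93175) = 0.017673.
d = 0.055656 + 0.017673 = 0.073329.
Under a molecular clock d = 2μt, so t = d/(2μ) = 0.073329 / (2 × 6.8 × 10^-8) = 0.54 million years.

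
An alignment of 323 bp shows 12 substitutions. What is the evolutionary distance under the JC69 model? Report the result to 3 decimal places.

0.038

p = 12/323 ≈ 0.037152.
d = −(3/4) ln(1 − 4p/3) = −0.75 ln(1 − 0.049536) = −0.75 ln(0.950464)
  = −0.75 × (-0.050805) = 0.038104 substitutions/site.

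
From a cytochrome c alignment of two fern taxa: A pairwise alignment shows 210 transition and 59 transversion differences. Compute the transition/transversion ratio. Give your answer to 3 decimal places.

3.559

R = 210/59 = 3.559322… ≈ 3.559 (to 3 d.p.).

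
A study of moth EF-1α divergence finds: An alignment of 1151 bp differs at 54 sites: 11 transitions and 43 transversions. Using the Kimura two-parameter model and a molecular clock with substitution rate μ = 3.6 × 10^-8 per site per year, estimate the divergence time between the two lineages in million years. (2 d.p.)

P = 11/1151 ≈ 0.009557 and Q = 43/1151 ≈ 0.037359.
Under the Kimura two-parameter model, d = −½ ln(1 − 2P − Q) − ¼ ln(1 − 2Q).
1 − 2P − Q = 0.943527, giving −½ ln(0.943527) = 0.029065.
1 − 2Q = 0.925282, giving −¼ ln(0.925282) = 0.019414.
d = 0.029065 + 0.019414 = 0.048479.
Under a molecular clock d = 2μt, so t = d/(2μ) = 0.048479 / (2 × 3.6 × 10^-8) = 0.67 million years.

0.67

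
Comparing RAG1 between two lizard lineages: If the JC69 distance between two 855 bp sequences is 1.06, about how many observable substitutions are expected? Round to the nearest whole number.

485

Invert JC69: p = (3/4)(1 − e^(−4d/3)) = 0.75 × (1 − e^(-1.413333)) = 0.75 × (1 − 0.243331) = 0.567502.
Expected differing sites = pL ≈ 0.567502 × 855 = 485.21421 ≈ 485.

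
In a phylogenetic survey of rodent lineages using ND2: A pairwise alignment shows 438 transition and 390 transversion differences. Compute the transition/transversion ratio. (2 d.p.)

1.12

R = 438/390 = 1.123076… ≈ 1.12 (to 2 d.p.).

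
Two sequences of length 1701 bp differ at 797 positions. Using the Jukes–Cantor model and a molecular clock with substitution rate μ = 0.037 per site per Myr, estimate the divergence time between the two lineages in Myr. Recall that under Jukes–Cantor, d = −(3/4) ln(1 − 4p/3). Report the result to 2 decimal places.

9.93

p = 797/1701 ≈ 0.468548.
d = −(3/4) ln(1 − 4p/3) = −0.75 ln(1 − 0.624731) = −0.75 ln(0.375269)
  = −0.75 × (-0.980112) = 0.735084 substitutions/site.
Under a molecular clock d = 2μt, so t = d/(2μ) = 0.735084 / (2 × 0.037) = 9.93 Myr.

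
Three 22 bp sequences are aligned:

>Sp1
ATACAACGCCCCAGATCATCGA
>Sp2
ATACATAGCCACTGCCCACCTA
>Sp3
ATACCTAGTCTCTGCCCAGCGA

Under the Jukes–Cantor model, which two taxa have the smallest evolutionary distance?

Sp2 and Sp3

Sp1–Sp2: 8/22 differ, p = 0.364, d = 0.497.
Sp1–Sp3: 9/22 differ, p = 0.409, d = 0.591.
Sp2–Sp3: 5/22 differ, p = 0.227, d = 0.271.
The smallest distance is between Sp2 and Sp3.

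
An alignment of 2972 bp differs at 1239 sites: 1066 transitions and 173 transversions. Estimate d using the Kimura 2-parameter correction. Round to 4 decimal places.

P = 1066/2972 ≈ 0.358681 and Q = 173/2972 ≈ 0.05821.
Under the Kimura two-parameter model, d = −½ ln(1 − 2P − Q) − ¼ ln(1 − 2Q).
1 − 2P − Q = 0.224428, giving −½ ln(0.224428) = 0.747100.
1 − 2Q = 0.88358, giving −¼ ln(0.88358) = 0.030943.
d = 0.747100 + 0.030943 = 0.778043.

0.7780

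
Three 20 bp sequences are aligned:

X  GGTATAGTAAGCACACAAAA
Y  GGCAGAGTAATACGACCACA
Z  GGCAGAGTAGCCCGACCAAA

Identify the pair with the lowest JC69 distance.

X–Y: 8/20 differ, p = 0.400, d = 0.572.
X–Z: 7/20 differ, p = 0.350, d = 0.471.
Y–Z: 4/20 differ, p = 0.200, d = 0.233.
The smallest distance is between Y and Z.

Y and Z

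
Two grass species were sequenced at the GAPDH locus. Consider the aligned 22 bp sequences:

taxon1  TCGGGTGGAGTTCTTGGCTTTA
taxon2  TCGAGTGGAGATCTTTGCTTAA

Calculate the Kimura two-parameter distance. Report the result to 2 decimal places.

Of 22 sites, 1 differences are transitions and 3 are transversions, so P = 1/22 ≈ 0.045455 and Q = 3/22 ≈ 0.136364.
Under the Kimura two-parameter model, d = −½ ln(1 − 2P − Q) − ¼ ln(1 − 2Q).
1 − 2P − Q = 0.772726, giving −½ ln(0.772726) = 0.128915.
1 − 2Q = 0.727272, giving −¼ ln(0.727272) = 0.079614.
d = 0.128915 + 0.079614 = 0.208529.

0.21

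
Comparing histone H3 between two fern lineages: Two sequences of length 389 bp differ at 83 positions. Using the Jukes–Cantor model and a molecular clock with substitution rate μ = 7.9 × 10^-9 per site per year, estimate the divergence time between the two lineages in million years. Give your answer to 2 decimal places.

15.89

p = 83/389 ≈ 0.213368.
d = −(3/4) ln(1 − 4p/3) = −0.75 ln(1 − 0.284491) = −0.75 ln(0.715509)
  = −0.75 × (-0.334761) = 0.251071 substitutions/site.
Under a molecular clock d = 2μt, so t = d/(2μ) = 0.251071 / (2 × 7.9 × 10^-9) = 15.89 million years.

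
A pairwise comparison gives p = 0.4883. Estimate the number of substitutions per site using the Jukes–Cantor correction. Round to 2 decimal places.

0.79

d = −(3/4) ln(1 − 4p/3) = −0.75 ln(1 − 0.651067) = −0.75 ln(0.348933)
  = −0.75 × (-1.052875) = 0.789656 substitutions/site.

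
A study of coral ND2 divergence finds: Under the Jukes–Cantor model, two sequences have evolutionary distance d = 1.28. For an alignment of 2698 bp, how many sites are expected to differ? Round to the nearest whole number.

Invert JC69: p = (3/4)(1 − e^(−4d/3)) = 0.75 × (1 − e^(-1.706667)) = 0.75 × (1 − 0.181470) = 0.613898.
Expected differing sites = pL ≈ 0.613898 × 2698 = 1656.296804 ≈ 1656.

1656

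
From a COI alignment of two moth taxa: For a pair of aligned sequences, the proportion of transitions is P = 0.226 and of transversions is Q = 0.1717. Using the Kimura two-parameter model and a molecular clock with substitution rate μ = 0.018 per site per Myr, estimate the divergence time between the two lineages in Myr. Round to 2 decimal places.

Under the Kimura two-parameter model, d = −½ ln(1 − 2P − Q) − ¼ ln(1 − 2Q).
1 − 2P − Q = 0.3763, giving −½ ln(0.3763) = 0.488684.
1 − 2Q = 0.6566, giving −¼ ln(0.6566) = 0.105170.
d = 0.488684 + 0.105170 = 0.593854.
Under a molecular clock d = 2μt, so t = d/(2μ) = 0.593854 / (2 × 0.018) = 16.50 Myr.

16.50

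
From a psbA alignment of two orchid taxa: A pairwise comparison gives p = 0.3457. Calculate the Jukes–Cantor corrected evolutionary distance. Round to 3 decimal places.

d = −(3/4) ln(1 − 4p/3) = −0.75 ln(1 − 0.460933) = −0.75 ln(0.539067)
  = −0.75 × (-0.617915) = 0.463436 substitutions/site.

0.463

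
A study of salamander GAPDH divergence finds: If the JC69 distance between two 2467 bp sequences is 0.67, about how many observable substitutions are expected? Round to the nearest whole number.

Invert JC69: p = (3/4)(1 − e^(−4d/3)) = 0.75 × (1 − e^(-0.893333)) = 0.75 × (1 − 0.409289) = 0.443033.
Expected differing sites = pL ≈ 0.443033 × 2467 = 1092.962411 ≈ 1093.

1093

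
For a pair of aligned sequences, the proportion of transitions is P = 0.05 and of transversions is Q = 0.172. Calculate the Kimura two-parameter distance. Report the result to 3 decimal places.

Under the Kimura two-parameter model, d = −½ ln(1 − 2P − Q) − ¼ ln(1 − 2Q).
1 − 2P − Q = 0.728, giving −½ ln(0.728) = 0.158727.
1 − 2Q = 0.656, giving −¼ ln(0.656) = 0.105399.
d = 0.158727 + 0.105399 = 0.264126.

0.264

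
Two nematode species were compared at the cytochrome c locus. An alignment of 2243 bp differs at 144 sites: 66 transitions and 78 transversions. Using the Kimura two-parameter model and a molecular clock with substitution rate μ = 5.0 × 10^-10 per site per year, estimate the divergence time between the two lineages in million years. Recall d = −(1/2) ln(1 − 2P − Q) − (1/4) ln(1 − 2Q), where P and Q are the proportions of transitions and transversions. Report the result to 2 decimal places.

P = 66/2243 ≈ 0.029425 and Q = 78/2243 ≈ 0.034775.
Under the Kimura two-parameter model, d = −½ ln(1 − 2P − Q) − ¼ ln(1 − 2Q).
1 − 2P − Q = 0.906375, giving −½ ln(0.906375) = 0.049151.
1 − 2Q = 0.93045, giving −¼ ln(0.93045) = 0.018022.
d = 0.049151 + 0.018022 = 0.067173.
Under a molecular clock d = 2μt, so t = d/(2μ) = 0.067173 / (2 × 5.0 × 10^-10) = 67.17 million years.

67.17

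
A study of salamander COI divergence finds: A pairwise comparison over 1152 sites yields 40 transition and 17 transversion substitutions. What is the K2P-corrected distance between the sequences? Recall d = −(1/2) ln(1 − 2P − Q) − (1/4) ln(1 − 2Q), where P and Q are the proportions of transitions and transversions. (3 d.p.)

P = 40/1152 ≈ 0.034722 and Q = 17/1152 ≈ 0.014757.
Under the Kimura two-parameter model, d = −½ ln(1 − 2P − Q) − ¼ ln(1 − 2Q).
1 − 2P − Q = 0.915799, giving −½ ln(0.915799) = 0.043979.
1 − 2Q = 0.970486, giving −¼ ln(0.970486) = 0.007490.
d = 0.043979 + 0.007490 = 0.051469.

0.051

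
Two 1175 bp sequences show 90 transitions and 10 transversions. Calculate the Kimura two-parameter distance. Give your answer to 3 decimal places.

0.092

P = 90/1175 ≈ 0.076596 and Q = 10/1175 ≈ 0.008511.
Under the Kimura two-parameter model, d = −½ ln(1 − 2P − Q) − ¼ ln(1 − 2Q).
1 − 2P − Q = 0.838297, giving −½ ln(0.838297) = 0.088191.
1 − 2Q = 0.982978, giving −¼ ln(0.982978) = 0.004292.
d = 0.088191 + 0.004292 = 0.092483.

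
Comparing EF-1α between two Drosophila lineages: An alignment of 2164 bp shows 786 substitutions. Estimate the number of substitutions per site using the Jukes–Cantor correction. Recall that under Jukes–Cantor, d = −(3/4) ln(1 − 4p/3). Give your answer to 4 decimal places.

p = 786/2164 ≈ 0.363216.
d = −(3/4) ln(1 − 4p/3) = −0.75 ln(1 − 0.484288) = −0.75 ln(0.515712)
  = −0.75 × (-0.662207) = 0.496655 substitutions/site.

0.4967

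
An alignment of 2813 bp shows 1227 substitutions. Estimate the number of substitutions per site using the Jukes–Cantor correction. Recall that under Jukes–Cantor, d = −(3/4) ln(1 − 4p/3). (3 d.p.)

0.653

p = 1227/2813 ≈ 0.436189.
d = −(3/4) ln(1 − 4p/3) = −0.75 ln(1 − 0.581585) = −0.75 ln(0.418415)
  = −0.75 × (-0.871282) = 0.653462 substitutions/site.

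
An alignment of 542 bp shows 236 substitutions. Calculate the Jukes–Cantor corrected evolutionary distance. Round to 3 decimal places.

0.652

p = 236/542 ≈ 0.435424.
d = −(3/4) ln(1 − 4p/3) = −0.75 ln(1 − 0.580565) = −0.75 ln(0.419435)
  = −0.75 × (-0.868847) = 0.651635 substitutions/site.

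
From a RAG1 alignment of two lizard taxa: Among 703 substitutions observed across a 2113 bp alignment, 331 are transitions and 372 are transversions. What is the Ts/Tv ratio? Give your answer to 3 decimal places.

0.890

R = 331/372 = 0.889784… ≈ 0.890 (to 3 d.p.).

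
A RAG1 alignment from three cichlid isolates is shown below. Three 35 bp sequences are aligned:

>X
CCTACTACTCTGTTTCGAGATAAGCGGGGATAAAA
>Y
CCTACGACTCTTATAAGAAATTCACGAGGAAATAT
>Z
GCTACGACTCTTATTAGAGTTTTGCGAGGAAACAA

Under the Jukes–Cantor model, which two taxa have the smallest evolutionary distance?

Y and Z

X–Y: 13/35 differ, p = 0.371, d = 0.513.
X–Z: 11/35 differ, p = 0.314, d = 0.407.
Y–Z: 8/35 differ, p = 0.229, d = 0.273.
The smallest distance is between Y and Z.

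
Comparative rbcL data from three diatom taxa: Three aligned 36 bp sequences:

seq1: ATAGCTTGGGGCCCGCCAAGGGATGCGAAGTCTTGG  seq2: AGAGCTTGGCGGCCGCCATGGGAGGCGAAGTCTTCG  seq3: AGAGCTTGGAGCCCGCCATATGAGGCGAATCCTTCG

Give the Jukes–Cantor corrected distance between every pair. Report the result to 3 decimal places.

seq1–seq2: 6/36 sites differ → p ≈ 0.166667, d = −0.75 ln(1 − 0.222223) = 0.188487 ≈ 0.188.
seq1–seq3: 9/36 sites differ → p = 0.25, d = −0.75 ln(1 − 0.333333) = 0.304098 ≈ 0.304.
seq2–seq3: 6/36 sites differ → p ≈ 0.166667, d = −0.75 ln(1 − 0.222223) = 0.188487 ≈ 0.188.

d(seq1,seq2) = 0.188, d(seq1,seq3) = 0.304, d(seq2,seq3) = 0.188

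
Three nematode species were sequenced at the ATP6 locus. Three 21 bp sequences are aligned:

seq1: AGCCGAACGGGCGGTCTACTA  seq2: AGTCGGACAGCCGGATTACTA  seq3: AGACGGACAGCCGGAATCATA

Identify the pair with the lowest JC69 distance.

seq1–seq2: 6/21 differ, p = 0.286, d = 0.360.
seq1–seq3: 8/21 differ, p = 0.381, d = 0.532.
seq2–seq3: 4/21 differ, p = 0.190, d = 0.220.
The smallest distance is between seq2 and seq3.

seq2 and seq3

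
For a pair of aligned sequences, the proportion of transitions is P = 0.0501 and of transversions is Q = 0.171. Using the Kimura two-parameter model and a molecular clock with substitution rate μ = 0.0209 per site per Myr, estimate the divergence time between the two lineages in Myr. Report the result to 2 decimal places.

Under the Kimura two-parameter model, d = −½ ln(1 − 2P − Q) − ¼ ln(1 − 2Q).
1 − 2P − Q = 0.7288, giving −½ ln(0.7288) = 0.158178.
1 − 2Q = 0.658, giving −¼ ln(0.658) = 0.104638.
d = 0.158178 + 0.104638 = 0.262816.
Under a molecular clock d = 2μt, so t = d/(2μ) = 0.262816 / (2 × 0.0209) = 6.29 Myr.

6.29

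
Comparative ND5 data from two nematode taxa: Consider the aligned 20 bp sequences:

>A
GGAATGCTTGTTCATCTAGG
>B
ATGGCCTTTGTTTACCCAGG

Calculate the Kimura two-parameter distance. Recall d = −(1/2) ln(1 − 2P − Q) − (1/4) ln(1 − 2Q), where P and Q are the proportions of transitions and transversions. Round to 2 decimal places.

Of 20 sites, 8 differences are transitions and 2 are transversions, so P = 8/20 = 0.4 and Q = 2/20 = 0.1.
Under the Kimura two-parameter model, d = −½ ln(1 − 2P − Q) − ¼ ln(1 − 2Q).
1 − 2P − Q = 0.1, giving −½ ln(0.1) = 1.151293.
1 − 2Q = 0.8, giving −¼ ln(0.8) = 0.055786.
d = 1.151293 + 0.055786 = 1.207079.

1.21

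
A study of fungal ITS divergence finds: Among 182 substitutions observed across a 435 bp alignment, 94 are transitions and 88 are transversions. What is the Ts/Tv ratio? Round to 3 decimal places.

1.068

R = 94/88 = 1.068181… ≈ 1.068 (to 3 d.p.).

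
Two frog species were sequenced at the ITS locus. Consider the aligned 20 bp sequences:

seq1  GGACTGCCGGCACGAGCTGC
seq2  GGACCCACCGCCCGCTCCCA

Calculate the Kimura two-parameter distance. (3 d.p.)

0.861

Of 20 sites, 2 differences are transitions and 8 are transversions, so P = 2/20 = 0.1 and Q = 8/20 = 0.4.
Under the Kimura two-parameter model, d = −½ ln(1 − 2P − Q) − ¼ ln(1 − 2Q).
1 − 2P − Q = 0.4, giving −½ ln(0.4) = 0.458145.
1 − 2Q = 0.2, giving −¼ ln(0.2) = 0.402359.
d = 0.458145 + 0.402359 = 0.860504.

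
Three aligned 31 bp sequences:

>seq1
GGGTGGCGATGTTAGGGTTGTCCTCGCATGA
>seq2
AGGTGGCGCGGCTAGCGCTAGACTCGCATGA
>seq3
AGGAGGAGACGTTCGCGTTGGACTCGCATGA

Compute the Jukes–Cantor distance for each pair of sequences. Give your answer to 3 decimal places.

seq1–seq2: 9/31 sites differ → p ≈ 0.290323, d = −0.75 ln(1 − 0.387097) = 0.367161 ≈ 0.367.
seq1–seq3: 8/31 sites differ → p ≈ 0.258065, d = −0.75 ln(1 − 0.344087) = 0.316295 ≈ 0.316.
seq2–seq3: 8/31 sites differ → p ≈ 0.258065, d = −0.75 ln(1 − 0.344087) = 0.316295 ≈ 0.316.

d(seq1,seq2) = 0.367, d(seq1,seq3) = 0.316, d(seq2,seq3) = 0.316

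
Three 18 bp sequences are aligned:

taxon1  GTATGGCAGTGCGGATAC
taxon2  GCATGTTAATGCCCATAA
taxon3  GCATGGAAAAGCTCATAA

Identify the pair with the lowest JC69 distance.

taxon1–taxon2: 7/18 differ, p = 0.389, d = 0.548.
taxon1–taxon3: 7/18 differ, p = 0.389, d = 0.548.
taxon2–taxon3: 4/18 differ, p = 0.222, d = 0.264.
The smallest distance is between taxon2 and taxon3.

taxon2 and taxon3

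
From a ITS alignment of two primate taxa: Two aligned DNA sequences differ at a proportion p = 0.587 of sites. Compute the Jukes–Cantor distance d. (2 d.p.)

d = −(3/4) ln(1 − 4p/3) = −0.75 ln(1 − 0.782667) = −0.75 ln(0.217333)
  = −0.75 × (-1.526325) = 1.144744 substitutions/site.

1.14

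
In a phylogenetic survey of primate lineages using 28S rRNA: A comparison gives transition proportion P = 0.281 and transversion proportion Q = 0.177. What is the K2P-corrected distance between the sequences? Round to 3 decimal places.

0.781

Under the Kimura two-parameter model, d = −½ ln(1 − 2P − Q) − ¼ ln(1 − 2Q).
1 − 2P − Q = 0.261, giving −½ ln(0.261) = 0.671617.
1 − 2Q = 0.646, giving −¼ ln(0.646) = 0.109239.
d = 0.671617 + 0.109239 = 0.780856.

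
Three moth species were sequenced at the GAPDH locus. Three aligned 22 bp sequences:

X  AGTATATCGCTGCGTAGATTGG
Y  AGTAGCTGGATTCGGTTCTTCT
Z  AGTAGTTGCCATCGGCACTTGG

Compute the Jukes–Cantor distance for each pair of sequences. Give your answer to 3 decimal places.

X–Y: 11/22 sites differ → p = 0.5, d = −0.75 ln(1 − 0.666667) = 0.823960 ≈ 0.824.
X–Z: 10/22 sites differ → p ≈ 0.454545, d = −0.75 ln(1 − 0.60606) = 0.698667 ≈ 0.699.
Y–Z: 8/22 sites differ → p ≈ 0.363636, d = −0.75 ln(1 − 0.484848) = 0.497470 ≈ 0.497.

d(X,Y) = 0.824, d(X,Z) = 0.699, d(Y,Z) = 0.497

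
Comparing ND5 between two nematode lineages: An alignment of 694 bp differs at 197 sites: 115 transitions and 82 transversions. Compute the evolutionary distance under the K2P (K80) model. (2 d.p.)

0.37

P = 115/694 ≈ 0.165706 and Q = 82/694 ≈ 0.118156.
Under the Kimura two-parameter model, d = −½ ln(1 − 2P − Q) − ¼ ln(1 − 2Q).
1 − 2P − Q = 0.550432, giving −½ ln(0.550432) = 0.298526.
1 − 2Q = 0.763688, giving −¼ ln(0.763688) = 0.067399.
d = 0.298526 + 0.067399 = 0.365925.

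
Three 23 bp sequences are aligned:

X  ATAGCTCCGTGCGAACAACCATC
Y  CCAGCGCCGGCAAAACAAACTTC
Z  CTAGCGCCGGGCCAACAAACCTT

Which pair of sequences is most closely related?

Y and Z

X–Y: 9/23 differ, p = 0.391, d = 0.553.
X–Z: 7/23 differ, p = 0.304, d = 0.390.
Y–Z: 6/23 differ, p = 0.261, d = 0.321.
The smallest distance is between Y and Z.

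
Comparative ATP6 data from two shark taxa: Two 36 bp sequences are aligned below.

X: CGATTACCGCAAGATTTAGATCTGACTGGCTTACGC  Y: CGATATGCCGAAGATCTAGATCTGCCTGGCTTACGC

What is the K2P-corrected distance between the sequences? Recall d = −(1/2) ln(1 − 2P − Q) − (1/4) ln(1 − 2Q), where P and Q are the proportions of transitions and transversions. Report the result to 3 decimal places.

Of 36 sites, 1 differences are transitions and 6 are transversions, so P = 1/36 ≈ 0.027778 and Q = 6/36 ≈ 0.166667.
Under the Kimura two-parameter model, d = −½ ln(1 − 2P − Q) − ¼ ln(1 − 2Q).
1 − 2P − Q = 0.777777, giving −½ ln(0.777777) = 0.125658.
1 − 2Q = 0.666666, giving −¼ ln(0.666666) = 0.101367.
d = 0.125658 + 0.101367 = 0.227025.

0.227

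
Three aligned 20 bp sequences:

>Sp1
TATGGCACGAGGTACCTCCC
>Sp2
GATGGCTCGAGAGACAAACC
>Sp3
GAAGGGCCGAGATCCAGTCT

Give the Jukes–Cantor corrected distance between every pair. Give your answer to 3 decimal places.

d(Sp1,Sp2) = 0.471, d(Sp1,Sp3) = 0.824, d(Sp2,Sp3) = 0.572

Sp1–Sp2: 7/20 sites differ → p = 0.35, d = −0.75 ln(1 − 0.466667) = 0.471457 ≈ 0.471.
Sp1–Sp3: 10/20 sites differ → p = 0.5, d = −0.75 ln(1 − 0.666667) = 0.823960 ≈ 0.824.
Sp2–Sp3: 8/20 sites differ → p = 0.4, d = −0.75 ln(1 − 0.533333) = 0.571605 ≈ 0.572.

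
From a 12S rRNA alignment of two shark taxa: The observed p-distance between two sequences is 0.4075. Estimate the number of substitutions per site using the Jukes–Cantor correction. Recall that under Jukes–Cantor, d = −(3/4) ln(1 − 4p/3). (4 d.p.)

d = −(3/4) ln(1 − 4p/3) = −0.75 ln(1 − 0.543333) = −0.75 ln(0.456667)
  = −0.75 × (-0.783801) = 0.587851 substitutions/site.

0.5879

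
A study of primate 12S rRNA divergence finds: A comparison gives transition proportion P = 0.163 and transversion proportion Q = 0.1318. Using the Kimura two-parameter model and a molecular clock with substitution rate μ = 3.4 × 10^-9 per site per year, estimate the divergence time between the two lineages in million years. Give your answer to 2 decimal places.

56.26

Under the Kimura two-parameter model, d = −½ ln(1 − 2P − Q) − ¼ ln(1 − 2Q).
1 − 2P − Q = 0.5422, giving −½ ln(0.5422) = 0.306060.
1 − 2Q = 0.7364, giving −¼ ln(0.7364) = 0.076495.
d = 0.306060 + 0.076495 = 0.382555.
Under a molecular clock d = 2μt, so t = d/(2μ) = 0.382555 / (2 × 3.4 × 10^-9) = 56.26 million years.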